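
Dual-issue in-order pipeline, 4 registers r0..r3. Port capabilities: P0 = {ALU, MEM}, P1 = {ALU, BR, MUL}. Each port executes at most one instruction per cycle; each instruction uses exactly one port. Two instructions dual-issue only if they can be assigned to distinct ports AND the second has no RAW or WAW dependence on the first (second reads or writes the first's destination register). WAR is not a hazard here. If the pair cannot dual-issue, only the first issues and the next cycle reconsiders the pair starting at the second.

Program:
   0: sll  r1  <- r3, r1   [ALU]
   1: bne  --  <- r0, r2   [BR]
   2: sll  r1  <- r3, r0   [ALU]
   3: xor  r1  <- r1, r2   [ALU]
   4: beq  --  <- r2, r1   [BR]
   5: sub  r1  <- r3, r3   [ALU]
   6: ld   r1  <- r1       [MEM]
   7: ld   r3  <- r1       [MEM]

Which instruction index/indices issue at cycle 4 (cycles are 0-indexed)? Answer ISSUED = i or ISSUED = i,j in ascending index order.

c0: i0,i1 sll/bne  dual
c1: i2 sll  RAW+WAW r1
c2: i3 xor  RAW r1
c3: i4,i5 beq/sub  dual
c4: i6 ld  no-port MEM/MEM
c5: i7 ld  tail

ISSUED = 6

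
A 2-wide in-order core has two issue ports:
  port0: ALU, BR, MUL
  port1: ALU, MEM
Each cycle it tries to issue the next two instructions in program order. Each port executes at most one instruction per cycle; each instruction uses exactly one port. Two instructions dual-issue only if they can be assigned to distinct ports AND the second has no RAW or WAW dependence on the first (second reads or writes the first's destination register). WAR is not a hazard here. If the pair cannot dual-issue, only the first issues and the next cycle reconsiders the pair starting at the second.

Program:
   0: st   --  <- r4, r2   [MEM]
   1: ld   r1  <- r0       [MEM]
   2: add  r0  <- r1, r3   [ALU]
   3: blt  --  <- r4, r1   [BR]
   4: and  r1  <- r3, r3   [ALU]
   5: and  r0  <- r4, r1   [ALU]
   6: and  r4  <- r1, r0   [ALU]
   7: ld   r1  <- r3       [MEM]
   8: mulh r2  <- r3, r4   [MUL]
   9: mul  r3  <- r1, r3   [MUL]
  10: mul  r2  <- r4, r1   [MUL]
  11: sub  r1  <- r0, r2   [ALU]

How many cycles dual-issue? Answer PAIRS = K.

PAIRS = 2

[0] i0  st.MEM  -- no-port MEM/MEM
[1] i1  ld.MEM  -- RAW r1
[2] i2+i3  add.ALU blt.BR  -- pair
[3] i4  and.ALU  -- RAW r1
[4] i5  and.ALU  -- RAW r0
[5] i6+i7  and.ALU ld.MEM  -- pair
[6] i8  mulh.MUL  -- no-port MUL/MUL
[7] i9  mul.MUL  -- no-port MUL/MUL
[8] i10  mul.MUL  -- RAW r2
[9] i11  sub.ALU  -- tail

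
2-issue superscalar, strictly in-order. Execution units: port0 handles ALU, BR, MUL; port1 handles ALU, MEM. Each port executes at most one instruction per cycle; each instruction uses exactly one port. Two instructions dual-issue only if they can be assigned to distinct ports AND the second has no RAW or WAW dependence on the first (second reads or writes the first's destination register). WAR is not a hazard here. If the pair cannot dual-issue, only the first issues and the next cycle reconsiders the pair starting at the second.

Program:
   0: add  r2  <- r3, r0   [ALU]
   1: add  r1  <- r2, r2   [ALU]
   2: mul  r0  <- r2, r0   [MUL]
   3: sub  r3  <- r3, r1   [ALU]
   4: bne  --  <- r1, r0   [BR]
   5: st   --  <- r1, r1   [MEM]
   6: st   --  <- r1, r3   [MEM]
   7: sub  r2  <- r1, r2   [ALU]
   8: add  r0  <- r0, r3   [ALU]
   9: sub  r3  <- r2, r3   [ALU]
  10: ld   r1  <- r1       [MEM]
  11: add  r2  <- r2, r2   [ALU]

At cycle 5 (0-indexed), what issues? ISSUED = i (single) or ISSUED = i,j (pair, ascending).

ISSUED = 8,9

c0: i0 add  RAW r2
c1: i1+i2 add mul  pair
c2: i3+i4 sub bne  pair
c3: i5 st  no-port MEM/MEM
c4: i6+i7 st sub  pair
c5: i8+i9 add sub  pair
c6: i10+i11 ld add  pair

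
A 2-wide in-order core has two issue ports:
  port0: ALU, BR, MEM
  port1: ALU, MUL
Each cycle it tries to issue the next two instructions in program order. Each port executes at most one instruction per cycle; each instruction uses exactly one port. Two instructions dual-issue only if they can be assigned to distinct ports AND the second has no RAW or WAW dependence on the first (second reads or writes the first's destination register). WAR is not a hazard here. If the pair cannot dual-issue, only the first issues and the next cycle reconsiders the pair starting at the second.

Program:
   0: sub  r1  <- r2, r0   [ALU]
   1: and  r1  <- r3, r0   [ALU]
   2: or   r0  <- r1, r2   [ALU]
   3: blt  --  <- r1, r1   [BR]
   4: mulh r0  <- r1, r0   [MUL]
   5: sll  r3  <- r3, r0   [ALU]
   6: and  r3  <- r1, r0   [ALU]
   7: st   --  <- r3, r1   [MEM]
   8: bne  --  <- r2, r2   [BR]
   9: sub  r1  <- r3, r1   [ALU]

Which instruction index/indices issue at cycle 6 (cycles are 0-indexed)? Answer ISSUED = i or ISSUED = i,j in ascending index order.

ISSUED = 7

[0] i0  sub  -- WAW r1
[1] i1  and  -- RAW r1
[2] i2+i3  or blt  -- pair
[3] i4  mulh  -- RAW r0
[4] i5  sll  -- WAW r3
[5] i6  and  -- RAW r3
[6] i7  st  -- no-port MEM/BR
[7] i8+i9  bne sub  -- pair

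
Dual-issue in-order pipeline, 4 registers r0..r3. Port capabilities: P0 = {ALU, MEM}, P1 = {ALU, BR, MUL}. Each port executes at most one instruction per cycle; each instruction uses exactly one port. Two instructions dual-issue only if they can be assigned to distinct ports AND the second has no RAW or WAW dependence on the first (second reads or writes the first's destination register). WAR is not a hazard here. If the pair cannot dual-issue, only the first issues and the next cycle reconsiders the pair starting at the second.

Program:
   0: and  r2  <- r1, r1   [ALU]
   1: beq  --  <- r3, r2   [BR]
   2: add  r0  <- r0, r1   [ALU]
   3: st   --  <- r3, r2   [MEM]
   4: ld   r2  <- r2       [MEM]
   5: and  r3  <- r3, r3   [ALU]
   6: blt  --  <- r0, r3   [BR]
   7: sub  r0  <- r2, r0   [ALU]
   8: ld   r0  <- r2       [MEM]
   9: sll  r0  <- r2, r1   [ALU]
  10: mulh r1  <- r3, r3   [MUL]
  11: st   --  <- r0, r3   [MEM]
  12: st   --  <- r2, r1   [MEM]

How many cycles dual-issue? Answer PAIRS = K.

#0 head=0: and i0 RAW r2
#1 head=1: beq+add i1,i2 dual
#2 head=3: st i3 no-port MEM/MEM
#3 head=4: ld+and i4,i5 dual
#4 head=6: blt+sub i6,i7 dual
#5 head=8: ld i8 WAW r0
#6 head=9: sll+mulh i9,i10 dual
#7 head=11: st i11 no-port MEM/MEM
#8 head=12: st i12 tail

PAIRS = 4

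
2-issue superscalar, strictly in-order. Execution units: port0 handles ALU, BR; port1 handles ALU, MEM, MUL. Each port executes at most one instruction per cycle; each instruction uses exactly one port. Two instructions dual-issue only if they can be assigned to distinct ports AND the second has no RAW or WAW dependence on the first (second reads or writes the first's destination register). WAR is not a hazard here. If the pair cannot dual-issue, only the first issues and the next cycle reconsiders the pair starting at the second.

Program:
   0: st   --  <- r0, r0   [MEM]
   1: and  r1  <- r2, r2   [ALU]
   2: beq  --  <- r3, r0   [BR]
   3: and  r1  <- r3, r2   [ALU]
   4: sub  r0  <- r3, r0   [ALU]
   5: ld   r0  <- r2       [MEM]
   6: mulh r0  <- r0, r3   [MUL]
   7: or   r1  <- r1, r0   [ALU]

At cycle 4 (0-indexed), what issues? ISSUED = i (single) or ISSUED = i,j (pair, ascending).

ISSUED = 6

[0] i0&i1  st/and  -- 2-wide
[1] i2&i3  beq/and  -- 2-wide
[2] i4  sub  -- WAW r0
[3] i5  ld  -- no-port MEM/MUL
[4] i6  mulh  -- RAW r0
[5] i7  or  -- tail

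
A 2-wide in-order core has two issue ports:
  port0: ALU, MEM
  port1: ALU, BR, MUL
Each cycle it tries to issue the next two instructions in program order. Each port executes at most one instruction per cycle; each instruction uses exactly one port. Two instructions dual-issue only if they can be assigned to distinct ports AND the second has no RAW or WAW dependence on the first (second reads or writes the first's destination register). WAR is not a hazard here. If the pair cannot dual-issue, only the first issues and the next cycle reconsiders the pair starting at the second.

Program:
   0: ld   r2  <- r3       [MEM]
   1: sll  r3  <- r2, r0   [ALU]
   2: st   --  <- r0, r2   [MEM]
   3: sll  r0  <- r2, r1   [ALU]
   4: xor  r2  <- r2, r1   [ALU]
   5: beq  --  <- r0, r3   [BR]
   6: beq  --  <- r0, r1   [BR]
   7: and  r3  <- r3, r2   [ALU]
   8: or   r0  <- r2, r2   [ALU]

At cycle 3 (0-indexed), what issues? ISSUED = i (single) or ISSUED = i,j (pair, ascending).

#0 head=0: ld.MEM i0 RAW r2
#1 head=1: sll.ALU+st.MEM i1&i2 dual
#2 head=3: sll.ALU+xor.ALU i3&i4 dual
#3 head=5: beq.BR i5 no-port BR/BR
#4 head=6: beq.BR+and.ALU i6&i7 dual
#5 head=8: or.ALU i8 tail

ISSUED = 5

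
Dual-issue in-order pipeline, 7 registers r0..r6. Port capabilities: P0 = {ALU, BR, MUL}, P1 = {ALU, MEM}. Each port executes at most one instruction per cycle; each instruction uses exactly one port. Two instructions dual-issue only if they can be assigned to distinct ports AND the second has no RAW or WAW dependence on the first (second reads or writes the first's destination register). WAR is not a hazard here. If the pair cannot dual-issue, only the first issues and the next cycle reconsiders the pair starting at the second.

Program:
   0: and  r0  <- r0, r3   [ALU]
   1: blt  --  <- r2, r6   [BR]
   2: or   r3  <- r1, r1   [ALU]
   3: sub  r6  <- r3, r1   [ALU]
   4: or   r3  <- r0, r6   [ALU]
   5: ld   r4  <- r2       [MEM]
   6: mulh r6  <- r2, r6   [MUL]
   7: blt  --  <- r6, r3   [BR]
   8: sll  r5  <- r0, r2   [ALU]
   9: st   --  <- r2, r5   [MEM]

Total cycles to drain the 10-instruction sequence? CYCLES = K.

CYCLES = 7

0. and.ALU;blt.BR @i0,i1  | dual
1. or.ALU @i2  | RAW r3
2. sub.ALU @i3  | RAW r6
3. or.ALU;ld.MEM @i4,i5  | dual
4. mulh.MUL @i6  | no-port MUL/BR
5. blt.BR;sll.ALU @i7,i8  | dual
6. st.MEM @i9  | tail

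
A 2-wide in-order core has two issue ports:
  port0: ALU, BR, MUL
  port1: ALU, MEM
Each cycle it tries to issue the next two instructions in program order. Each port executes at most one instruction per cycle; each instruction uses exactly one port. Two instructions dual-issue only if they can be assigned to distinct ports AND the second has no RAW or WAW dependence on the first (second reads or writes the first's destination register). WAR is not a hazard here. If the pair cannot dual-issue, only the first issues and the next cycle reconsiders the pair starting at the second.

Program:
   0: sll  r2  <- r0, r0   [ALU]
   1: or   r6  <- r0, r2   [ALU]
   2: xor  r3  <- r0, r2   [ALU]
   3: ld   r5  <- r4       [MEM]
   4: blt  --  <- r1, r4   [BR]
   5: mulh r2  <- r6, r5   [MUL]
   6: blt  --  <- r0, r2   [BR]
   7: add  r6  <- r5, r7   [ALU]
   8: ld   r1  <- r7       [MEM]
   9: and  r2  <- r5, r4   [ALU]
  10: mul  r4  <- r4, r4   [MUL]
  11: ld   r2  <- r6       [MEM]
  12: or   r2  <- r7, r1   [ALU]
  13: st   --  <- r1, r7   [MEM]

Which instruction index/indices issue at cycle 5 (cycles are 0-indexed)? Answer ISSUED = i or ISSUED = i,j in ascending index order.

  cy0 -> i0 (sll) RAW r2
  cy1 -> i1,i2 (or;xor) dual
  cy2 -> i3,i4 (ld;blt) dual
  cy3 -> i5 (mulh) no-port MUL/BR
  cy4 -> i6,i7 (blt;add) dual
  cy5 -> i8,i9 (ld;and) dual
  cy6 -> i10,i11 (mul;ld) dual
  cy7 -> i12,i13 (or;st) dual

ISSUED = 8,9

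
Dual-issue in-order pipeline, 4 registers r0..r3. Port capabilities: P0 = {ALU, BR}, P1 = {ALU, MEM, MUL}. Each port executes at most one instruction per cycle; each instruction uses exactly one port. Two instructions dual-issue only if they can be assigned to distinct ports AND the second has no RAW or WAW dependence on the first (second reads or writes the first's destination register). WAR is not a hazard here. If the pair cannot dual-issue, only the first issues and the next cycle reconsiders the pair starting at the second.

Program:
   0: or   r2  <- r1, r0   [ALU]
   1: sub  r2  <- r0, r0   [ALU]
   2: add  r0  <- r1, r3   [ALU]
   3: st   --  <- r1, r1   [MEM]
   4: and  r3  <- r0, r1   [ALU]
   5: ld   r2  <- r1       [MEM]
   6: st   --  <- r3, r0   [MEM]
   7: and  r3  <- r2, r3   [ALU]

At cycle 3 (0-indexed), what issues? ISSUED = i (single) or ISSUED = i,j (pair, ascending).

#0 head=0: or.ALU i0 WAW r2
#1 head=1: sub.ALU add.ALU i1,i2 2-wide
#2 head=3: st.MEM and.ALU i3,i4 2-wide
#3 head=5: ld.MEM i5 no-port MEM/MEM
#4 head=6: st.MEM and.ALU i6,i7 2-wide

ISSUED = 5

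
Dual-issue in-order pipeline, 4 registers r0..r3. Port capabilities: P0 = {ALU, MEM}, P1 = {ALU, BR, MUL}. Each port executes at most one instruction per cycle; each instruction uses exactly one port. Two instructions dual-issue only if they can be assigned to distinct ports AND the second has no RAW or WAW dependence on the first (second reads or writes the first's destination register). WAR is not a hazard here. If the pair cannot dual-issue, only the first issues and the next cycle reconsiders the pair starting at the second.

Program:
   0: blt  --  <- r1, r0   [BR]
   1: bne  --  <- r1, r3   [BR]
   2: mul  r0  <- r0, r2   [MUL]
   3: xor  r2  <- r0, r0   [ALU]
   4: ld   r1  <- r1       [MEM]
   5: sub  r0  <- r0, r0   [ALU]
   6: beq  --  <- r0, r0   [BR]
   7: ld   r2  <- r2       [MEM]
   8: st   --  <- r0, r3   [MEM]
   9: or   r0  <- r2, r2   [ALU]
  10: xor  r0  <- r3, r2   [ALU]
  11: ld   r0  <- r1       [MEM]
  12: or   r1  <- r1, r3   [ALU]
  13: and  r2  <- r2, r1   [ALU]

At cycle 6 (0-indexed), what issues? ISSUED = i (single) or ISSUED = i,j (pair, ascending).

t=0 i0:blt ; no-port BR/BR
t=1 i1:bne ; no-port BR/MUL
t=2 i2:mul ; RAW r0
t=3 i3&i4:xor;ld ; dual
t=4 i5:sub ; RAW r0
t=5 i6&i7:beq;ld ; dual
t=6 i8&i9:st;or ; dual
t=7 i10:xor ; WAW r0
t=8 i11&i12:ld;or ; dual
t=9 i13:and ; tail

ISSUED = 8,9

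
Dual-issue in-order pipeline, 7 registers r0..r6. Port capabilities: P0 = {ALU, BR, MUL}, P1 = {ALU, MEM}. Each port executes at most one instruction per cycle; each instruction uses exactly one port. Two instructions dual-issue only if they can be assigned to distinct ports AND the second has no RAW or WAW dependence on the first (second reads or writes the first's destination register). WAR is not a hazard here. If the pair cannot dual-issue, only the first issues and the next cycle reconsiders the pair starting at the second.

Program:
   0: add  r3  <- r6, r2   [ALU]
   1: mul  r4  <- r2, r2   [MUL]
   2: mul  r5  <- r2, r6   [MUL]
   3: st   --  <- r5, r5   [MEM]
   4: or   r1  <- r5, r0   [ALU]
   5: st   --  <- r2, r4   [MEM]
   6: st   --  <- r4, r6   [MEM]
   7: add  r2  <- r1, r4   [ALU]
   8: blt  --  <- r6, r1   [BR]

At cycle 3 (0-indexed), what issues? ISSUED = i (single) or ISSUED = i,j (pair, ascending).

ISSUED = 5

0. add mul @i0&i1  | 2-wide
1. mul @i2  | RAW r5
2. st or @i3&i4  | 2-wide
3. st @i5  | no-port MEM/MEM
4. st add @i6&i7  | 2-wide
5. blt @i8  | tail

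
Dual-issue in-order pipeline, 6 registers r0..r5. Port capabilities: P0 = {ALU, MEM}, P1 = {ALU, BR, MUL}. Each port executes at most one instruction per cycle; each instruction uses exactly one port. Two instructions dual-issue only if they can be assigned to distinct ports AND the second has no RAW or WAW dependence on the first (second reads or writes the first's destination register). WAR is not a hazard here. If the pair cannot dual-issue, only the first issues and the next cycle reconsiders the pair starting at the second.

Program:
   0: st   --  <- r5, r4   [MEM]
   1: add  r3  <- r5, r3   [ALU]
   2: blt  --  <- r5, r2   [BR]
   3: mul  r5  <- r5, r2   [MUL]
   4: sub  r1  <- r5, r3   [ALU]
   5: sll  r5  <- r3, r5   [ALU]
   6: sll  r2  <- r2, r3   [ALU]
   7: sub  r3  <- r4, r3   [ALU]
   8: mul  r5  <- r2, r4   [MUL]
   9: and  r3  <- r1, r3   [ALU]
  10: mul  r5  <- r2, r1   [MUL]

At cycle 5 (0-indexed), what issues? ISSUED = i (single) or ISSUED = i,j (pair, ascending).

ISSUED = 8,9

  cy0 -> i0,i1 (st.MEM;add.ALU) dual
  cy1 -> i2 (blt.BR) no-port BR/MUL
  cy2 -> i3 (mul.MUL) RAW r5
  cy3 -> i4,i5 (sub.ALU;sll.ALU) dual
  cy4 -> i6,i7 (sll.ALU;sub.ALU) dual
  cy5 -> i8,i9 (mul.MUL;and.ALU) dual
  cy6 -> i10 (mul.MUL) tail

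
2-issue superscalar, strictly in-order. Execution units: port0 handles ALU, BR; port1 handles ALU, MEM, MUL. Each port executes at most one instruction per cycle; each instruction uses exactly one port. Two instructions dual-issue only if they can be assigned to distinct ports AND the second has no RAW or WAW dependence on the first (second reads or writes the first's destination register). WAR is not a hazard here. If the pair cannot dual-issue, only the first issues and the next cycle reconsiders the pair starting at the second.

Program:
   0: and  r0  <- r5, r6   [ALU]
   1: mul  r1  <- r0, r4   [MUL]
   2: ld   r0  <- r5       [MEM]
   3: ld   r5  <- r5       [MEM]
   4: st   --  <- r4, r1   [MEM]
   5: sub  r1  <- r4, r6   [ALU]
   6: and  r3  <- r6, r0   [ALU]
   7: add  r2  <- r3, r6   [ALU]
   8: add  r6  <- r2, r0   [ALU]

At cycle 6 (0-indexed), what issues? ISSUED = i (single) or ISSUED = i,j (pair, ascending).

c0: i0 and.ALU  RAW r0
c1: i1 mul.MUL  no-port MUL/MEM
c2: i2 ld.MEM  no-port MEM/MEM
c3: i3 ld.MEM  no-port MEM/MEM
c4: i4,i5 st.MEM+sub.ALU  pair
c5: i6 and.ALU  RAW r3
c6: i7 add.ALU  RAW r2
c7: i8 add.ALU  tail

ISSUED = 7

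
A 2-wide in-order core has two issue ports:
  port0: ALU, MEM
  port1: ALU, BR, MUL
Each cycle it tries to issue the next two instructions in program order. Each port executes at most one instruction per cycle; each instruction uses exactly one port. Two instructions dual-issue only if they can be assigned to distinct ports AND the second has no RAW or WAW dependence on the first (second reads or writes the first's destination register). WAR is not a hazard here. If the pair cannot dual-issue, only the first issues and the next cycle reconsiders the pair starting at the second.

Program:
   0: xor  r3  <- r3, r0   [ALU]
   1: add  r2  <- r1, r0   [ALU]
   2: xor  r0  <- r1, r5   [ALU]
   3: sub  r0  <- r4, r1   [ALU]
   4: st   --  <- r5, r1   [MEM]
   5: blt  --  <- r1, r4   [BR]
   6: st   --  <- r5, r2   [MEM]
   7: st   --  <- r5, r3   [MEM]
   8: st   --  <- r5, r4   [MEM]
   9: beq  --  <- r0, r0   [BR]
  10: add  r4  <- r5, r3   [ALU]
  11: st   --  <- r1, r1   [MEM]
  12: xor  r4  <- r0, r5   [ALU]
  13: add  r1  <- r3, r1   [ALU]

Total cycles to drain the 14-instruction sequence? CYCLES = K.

[0] i0,i1  xor.ALU;add.ALU  -- pair
[1] i2  xor.ALU  -- WAW r0
[2] i3,i4  sub.ALU;st.MEM  -- pair
[3] i5,i6  blt.BR;st.MEM  -- pair
[4] i7  st.MEM  -- no-port MEM/MEM
[5] i8,i9  st.MEM;beq.BR  -- pair
[6] i10,i11  add.ALU;st.MEM  -- pair
[7] i12,i13  xor.ALU;add.ALU  -- pair

CYCLES = 8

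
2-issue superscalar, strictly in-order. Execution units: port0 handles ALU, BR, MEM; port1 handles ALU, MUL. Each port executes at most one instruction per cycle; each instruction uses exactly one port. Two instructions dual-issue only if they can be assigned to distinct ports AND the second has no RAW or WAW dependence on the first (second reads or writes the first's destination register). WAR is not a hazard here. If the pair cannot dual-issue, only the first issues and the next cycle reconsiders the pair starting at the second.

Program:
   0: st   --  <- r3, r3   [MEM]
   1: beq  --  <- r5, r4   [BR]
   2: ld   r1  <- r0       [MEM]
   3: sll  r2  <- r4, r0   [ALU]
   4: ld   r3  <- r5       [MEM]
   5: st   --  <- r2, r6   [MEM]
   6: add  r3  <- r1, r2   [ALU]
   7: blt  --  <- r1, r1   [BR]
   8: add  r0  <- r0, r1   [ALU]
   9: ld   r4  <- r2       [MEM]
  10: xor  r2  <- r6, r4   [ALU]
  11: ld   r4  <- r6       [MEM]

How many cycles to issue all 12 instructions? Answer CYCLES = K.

CYCLES = 8

0. st @i0  | no-port MEM/BR
1. beq @i1  | no-port BR/MEM
2. ld sll @i2+i3  | dual
3. ld @i4  | no-port MEM/MEM
4. st add @i5+i6  | dual
5. blt add @i7+i8  | dual
6. ld @i9  | RAW r4
7. xor ld @i10+i11  | dual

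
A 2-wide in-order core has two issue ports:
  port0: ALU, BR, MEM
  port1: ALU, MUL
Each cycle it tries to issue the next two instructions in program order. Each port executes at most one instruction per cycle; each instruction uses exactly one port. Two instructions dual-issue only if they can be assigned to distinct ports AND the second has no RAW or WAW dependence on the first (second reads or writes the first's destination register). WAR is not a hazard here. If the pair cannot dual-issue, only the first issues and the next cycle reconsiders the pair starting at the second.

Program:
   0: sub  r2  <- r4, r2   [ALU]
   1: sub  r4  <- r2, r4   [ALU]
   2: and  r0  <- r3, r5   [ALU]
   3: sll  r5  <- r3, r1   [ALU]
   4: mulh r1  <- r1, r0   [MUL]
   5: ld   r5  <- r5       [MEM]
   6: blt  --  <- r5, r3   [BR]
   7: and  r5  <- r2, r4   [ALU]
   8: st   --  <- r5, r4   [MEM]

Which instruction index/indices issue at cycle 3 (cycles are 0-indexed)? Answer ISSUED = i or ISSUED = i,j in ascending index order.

ISSUED = 5

c0: i0 sub  RAW r2
c1: i1&i2 sub+and  2-wide
c2: i3&i4 sll+mulh  2-wide
c3: i5 ld  no-port MEM/BR
c4: i6&i7 blt+and  2-wide
c5: i8 st  tail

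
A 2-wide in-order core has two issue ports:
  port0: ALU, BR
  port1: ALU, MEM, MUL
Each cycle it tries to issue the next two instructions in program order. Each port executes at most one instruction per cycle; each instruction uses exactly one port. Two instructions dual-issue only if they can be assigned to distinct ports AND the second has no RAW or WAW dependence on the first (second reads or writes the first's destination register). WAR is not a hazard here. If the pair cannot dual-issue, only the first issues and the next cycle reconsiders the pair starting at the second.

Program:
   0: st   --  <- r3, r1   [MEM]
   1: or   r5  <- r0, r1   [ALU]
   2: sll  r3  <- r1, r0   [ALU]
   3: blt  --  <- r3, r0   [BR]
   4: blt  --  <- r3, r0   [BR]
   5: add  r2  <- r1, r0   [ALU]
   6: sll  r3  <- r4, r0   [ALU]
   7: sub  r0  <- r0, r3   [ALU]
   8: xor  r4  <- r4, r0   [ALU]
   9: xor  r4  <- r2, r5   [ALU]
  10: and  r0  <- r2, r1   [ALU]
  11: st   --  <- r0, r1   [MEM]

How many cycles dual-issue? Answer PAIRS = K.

PAIRS = 3

0. st.MEM+or.ALU @i0,i1  | dual
1. sll.ALU @i2  | RAW r3
2. blt.BR @i3  | no-port BR/BR
3. blt.BR+add.ALU @i4,i5  | dual
4. sll.ALU @i6  | RAW r3
5. sub.ALU @i7  | RAW r0
6. xor.ALU @i8  | WAW r4
7. xor.ALU+and.ALU @i9,i10  | dual
8. st.MEM @i11  | tail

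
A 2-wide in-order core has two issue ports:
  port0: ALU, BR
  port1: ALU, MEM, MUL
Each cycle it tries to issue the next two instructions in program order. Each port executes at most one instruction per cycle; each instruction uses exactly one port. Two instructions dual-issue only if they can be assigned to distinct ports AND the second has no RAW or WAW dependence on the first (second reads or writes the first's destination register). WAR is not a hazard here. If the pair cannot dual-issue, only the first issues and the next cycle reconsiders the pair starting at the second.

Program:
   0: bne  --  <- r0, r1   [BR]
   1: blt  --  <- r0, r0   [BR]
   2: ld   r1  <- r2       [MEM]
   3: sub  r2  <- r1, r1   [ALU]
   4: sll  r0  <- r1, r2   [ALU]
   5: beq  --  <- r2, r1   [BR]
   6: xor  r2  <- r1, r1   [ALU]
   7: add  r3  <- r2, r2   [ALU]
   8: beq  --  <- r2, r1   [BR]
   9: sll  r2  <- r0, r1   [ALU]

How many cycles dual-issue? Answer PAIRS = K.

[0] i0  bne.BR  -- no-port BR/BR
[1] i1/i2  blt.BR/ld.MEM  -- pair
[2] i3  sub.ALU  -- RAW r2
[3] i4/i5  sll.ALU/beq.BR  -- pair
[4] i6  xor.ALU  -- RAW r2
[5] i7/i8  add.ALU/beq.BR  -- pair
[6] i9  sll.ALU  -- tail

PAIRS = 3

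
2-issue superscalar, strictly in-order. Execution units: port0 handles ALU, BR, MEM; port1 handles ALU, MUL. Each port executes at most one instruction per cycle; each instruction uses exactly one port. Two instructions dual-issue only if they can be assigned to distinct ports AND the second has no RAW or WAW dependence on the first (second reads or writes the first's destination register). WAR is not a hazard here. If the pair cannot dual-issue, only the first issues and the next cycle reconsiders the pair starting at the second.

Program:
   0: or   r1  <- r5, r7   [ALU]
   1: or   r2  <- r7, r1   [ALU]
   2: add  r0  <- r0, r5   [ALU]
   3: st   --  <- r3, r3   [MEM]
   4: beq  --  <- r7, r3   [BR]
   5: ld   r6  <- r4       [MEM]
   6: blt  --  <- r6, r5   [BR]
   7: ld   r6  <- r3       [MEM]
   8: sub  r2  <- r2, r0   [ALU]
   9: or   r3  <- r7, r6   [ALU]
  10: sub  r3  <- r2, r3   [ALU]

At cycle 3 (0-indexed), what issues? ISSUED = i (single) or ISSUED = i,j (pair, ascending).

ISSUED = 4

t=0 i0:or ; RAW r1
t=1 i1,i2:or/add ; 2-wide
t=2 i3:st ; no-port MEM/BR
t=3 i4:beq ; no-port BR/MEM
t=4 i5:ld ; no-port MEM/BR
t=5 i6:blt ; no-port BR/MEM
t=6 i7,i8:ld/sub ; 2-wide
t=7 i9:or ; RAW+WAW r3
t=8 i10:sub ; tail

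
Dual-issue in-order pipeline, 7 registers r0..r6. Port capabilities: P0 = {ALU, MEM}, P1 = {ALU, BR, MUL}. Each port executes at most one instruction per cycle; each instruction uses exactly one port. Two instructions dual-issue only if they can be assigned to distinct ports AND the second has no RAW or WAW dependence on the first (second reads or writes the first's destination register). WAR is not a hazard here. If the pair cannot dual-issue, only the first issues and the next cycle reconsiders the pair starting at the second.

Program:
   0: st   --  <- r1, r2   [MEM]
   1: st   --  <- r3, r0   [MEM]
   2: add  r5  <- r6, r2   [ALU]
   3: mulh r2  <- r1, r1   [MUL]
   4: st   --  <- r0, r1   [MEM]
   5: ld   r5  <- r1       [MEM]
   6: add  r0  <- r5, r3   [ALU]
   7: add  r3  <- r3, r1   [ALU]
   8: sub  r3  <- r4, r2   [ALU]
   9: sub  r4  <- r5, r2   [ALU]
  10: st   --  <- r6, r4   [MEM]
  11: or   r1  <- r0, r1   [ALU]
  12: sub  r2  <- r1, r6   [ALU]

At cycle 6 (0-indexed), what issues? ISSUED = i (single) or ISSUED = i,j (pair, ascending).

ISSUED = 10,11

  cy0 -> i0 (st.MEM) no-port MEM/MEM
  cy1 -> i1/i2 (st.MEM/add.ALU) 2-wide
  cy2 -> i3/i4 (mulh.MUL/st.MEM) 2-wide
  cy3 -> i5 (ld.MEM) RAW r5
  cy4 -> i6/i7 (add.ALU/add.ALU) 2-wide
  cy5 -> i8/i9 (sub.ALU/sub.ALU) 2-wide
  cy6 -> i10/i11 (st.MEM/or.ALU) 2-wide
  cy7 -> i12 (sub.ALU) tail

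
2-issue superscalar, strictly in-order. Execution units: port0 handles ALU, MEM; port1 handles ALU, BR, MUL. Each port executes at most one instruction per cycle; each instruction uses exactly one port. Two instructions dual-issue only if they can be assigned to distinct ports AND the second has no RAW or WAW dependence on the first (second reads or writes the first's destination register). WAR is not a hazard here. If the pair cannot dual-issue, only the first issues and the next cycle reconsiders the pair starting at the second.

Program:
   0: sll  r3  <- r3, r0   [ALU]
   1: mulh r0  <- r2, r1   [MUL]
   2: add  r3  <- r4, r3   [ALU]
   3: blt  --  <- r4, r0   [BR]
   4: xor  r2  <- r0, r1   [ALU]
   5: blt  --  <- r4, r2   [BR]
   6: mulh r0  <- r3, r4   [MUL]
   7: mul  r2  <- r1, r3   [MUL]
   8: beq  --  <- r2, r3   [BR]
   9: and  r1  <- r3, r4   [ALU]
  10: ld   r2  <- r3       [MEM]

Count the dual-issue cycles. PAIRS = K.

PAIRS = 3

0. sll.ALU+mulh.MUL @i0&i1  | dual
1. add.ALU+blt.BR @i2&i3  | dual
2. xor.ALU @i4  | RAW r2
3. blt.BR @i5  | no-port BR/MUL
4. mulh.MUL @i6  | no-port MUL/MUL
5. mul.MUL @i7  | no-port MUL/BR
6. beq.BR+and.ALU @i8&i9  | dual
7. ld.MEM @i10  | tail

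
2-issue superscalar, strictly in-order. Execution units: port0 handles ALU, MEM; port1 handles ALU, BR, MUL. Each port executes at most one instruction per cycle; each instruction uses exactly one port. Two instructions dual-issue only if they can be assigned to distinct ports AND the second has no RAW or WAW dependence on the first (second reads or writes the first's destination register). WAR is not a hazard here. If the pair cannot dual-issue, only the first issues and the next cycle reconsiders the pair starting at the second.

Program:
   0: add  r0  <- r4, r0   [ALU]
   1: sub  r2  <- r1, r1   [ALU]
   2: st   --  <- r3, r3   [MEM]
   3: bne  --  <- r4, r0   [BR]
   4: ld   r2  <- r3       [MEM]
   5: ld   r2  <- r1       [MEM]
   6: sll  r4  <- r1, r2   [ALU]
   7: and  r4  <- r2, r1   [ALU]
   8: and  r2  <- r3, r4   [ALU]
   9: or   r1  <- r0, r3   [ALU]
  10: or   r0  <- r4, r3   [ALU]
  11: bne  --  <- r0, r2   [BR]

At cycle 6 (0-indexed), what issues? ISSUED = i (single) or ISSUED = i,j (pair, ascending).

ISSUED = 8,9

#0 head=0: add sub i0&i1 pair
#1 head=2: st bne i2&i3 pair
#2 head=4: ld i4 no-port MEM/MEM
#3 head=5: ld i5 RAW r2
#4 head=6: sll i6 WAW r4
#5 head=7: and i7 RAW r4
#6 head=8: and or i8&i9 pair
#7 head=10: or i10 RAW r0
#8 head=11: bne i11 tail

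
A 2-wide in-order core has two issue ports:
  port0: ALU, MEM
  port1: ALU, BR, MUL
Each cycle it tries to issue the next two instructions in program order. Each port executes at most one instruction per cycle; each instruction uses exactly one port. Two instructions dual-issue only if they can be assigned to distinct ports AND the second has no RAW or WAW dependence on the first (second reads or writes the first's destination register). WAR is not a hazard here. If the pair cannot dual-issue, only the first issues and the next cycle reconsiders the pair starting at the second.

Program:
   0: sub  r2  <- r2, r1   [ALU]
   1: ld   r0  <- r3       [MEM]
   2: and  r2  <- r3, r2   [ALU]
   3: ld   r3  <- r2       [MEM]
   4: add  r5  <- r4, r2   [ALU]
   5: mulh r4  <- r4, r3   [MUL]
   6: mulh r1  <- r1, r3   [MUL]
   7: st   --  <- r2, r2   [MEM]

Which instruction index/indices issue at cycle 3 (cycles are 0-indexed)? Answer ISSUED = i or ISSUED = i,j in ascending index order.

ISSUED = 5

c0: i0,i1 sub.ALU/ld.MEM  pair
c1: i2 and.ALU  RAW r2
c2: i3,i4 ld.MEM/add.ALU  pair
c3: i5 mulh.MUL  no-port MUL/MUL
c4: i6,i7 mulh.MUL/st.MEM  pair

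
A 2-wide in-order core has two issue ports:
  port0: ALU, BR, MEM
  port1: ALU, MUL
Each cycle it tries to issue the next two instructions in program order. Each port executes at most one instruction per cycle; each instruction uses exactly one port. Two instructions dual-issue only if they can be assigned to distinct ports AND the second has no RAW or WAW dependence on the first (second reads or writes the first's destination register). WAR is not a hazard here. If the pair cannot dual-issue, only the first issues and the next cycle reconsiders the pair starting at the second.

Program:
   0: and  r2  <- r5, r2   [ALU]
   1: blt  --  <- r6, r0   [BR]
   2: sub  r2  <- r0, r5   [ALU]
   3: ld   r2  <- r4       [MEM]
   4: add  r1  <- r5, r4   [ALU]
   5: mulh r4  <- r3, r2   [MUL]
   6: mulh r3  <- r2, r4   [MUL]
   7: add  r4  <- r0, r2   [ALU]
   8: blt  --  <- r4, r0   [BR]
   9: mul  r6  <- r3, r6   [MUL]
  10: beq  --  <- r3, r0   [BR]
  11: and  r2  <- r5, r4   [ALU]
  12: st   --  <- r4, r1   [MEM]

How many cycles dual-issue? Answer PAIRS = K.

PAIRS = 5

  cy0 -> i0&i1 (and.ALU/blt.BR) pair
  cy1 -> i2 (sub.ALU) WAW r2
  cy2 -> i3&i4 (ld.MEM/add.ALU) pair
  cy3 -> i5 (mulh.MUL) no-port MUL/MUL
  cy4 -> i6&i7 (mulh.MUL/add.ALU) pair
  cy5 -> i8&i9 (blt.BR/mul.MUL) pair
  cy6 -> i10&i11 (beq.BR/and.ALU) pair
  cy7 -> i12 (st.MEM) tail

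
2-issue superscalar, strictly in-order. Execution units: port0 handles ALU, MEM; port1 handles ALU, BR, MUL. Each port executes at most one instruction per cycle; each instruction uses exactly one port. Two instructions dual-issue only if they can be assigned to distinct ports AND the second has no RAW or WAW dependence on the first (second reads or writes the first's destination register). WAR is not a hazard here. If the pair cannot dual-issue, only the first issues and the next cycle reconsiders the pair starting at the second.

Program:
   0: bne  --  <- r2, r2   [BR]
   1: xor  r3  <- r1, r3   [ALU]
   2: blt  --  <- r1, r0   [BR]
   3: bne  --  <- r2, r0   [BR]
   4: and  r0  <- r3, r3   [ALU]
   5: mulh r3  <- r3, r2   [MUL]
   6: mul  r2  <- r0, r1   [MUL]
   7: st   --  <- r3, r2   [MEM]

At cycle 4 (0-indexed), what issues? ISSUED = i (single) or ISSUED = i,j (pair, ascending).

ISSUED = 6

c0: i0,i1 bne.BR;xor.ALU  pair
c1: i2 blt.BR  no-port BR/BR
c2: i3,i4 bne.BR;and.ALU  pair
c3: i5 mulh.MUL  no-port MUL/MUL
c4: i6 mul.MUL  RAW r2
c5: i7 st.MEM  tail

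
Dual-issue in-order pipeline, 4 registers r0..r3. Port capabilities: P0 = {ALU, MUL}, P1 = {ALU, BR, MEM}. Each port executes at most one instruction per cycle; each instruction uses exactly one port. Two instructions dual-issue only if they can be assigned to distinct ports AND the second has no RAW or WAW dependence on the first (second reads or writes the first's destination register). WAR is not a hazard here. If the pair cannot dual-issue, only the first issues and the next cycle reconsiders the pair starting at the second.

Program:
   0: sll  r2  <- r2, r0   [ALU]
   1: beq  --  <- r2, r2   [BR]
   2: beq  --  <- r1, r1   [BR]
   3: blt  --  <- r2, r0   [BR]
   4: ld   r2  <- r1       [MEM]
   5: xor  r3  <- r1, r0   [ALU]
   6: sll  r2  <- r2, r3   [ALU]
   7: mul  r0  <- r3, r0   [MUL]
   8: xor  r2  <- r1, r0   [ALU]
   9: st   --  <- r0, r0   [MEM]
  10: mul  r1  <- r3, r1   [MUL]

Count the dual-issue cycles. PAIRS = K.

0. sll @i0  | RAW r2
1. beq @i1  | no-port BR/BR
2. beq @i2  | no-port BR/BR
3. blt @i3  | no-port BR/MEM
4. ld xor @i4&i5  | 2-wide
5. sll mul @i6&i7  | 2-wide
6. xor st @i8&i9  | 2-wide
7. mul @i10  | tail

PAIRS = 3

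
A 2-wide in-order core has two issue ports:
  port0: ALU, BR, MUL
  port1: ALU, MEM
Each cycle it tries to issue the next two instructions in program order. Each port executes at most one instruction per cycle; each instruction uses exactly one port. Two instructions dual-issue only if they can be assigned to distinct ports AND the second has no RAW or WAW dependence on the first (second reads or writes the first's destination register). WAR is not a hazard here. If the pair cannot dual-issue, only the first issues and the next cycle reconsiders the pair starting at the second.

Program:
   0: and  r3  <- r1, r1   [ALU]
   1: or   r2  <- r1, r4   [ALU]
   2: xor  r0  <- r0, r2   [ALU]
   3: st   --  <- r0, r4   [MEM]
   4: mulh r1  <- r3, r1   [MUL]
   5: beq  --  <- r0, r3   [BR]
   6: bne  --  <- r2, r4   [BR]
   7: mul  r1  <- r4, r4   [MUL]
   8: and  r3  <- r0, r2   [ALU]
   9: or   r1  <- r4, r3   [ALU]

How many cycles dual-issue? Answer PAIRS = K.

#0 head=0: and+or i0/i1 dual
#1 head=2: xor i2 RAW r0
#2 head=3: st+mulh i3/i4 dual
#3 head=5: beq i5 no-port BR/BR
#4 head=6: bne i6 no-port BR/MUL
#5 head=7: mul+and i7/i8 dual
#6 head=9: or i9 tail

PAIRS = 3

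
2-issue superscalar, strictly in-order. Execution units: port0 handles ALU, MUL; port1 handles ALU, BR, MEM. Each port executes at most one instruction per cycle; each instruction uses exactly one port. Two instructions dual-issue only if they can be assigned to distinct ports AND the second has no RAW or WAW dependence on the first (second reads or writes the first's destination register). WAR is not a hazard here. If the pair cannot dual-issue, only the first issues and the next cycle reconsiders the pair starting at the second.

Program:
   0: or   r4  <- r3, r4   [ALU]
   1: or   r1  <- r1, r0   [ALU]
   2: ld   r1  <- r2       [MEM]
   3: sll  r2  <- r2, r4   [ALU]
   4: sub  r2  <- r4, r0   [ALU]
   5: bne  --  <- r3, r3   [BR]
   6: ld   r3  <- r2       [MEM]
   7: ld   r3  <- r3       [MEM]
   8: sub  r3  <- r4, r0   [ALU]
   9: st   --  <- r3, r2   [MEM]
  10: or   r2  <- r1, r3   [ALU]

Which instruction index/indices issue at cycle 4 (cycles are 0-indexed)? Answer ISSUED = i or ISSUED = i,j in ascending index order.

ISSUED = 7

#0 head=0: or.ALU/or.ALU i0,i1 2-wide
#1 head=2: ld.MEM/sll.ALU i2,i3 2-wide
#2 head=4: sub.ALU/bne.BR i4,i5 2-wide
#3 head=6: ld.MEM i6 no-port MEM/MEM
#4 head=7: ld.MEM i7 WAW r3
#5 head=8: sub.ALU i8 RAW r3
#6 head=9: st.MEM/or.ALU i9,i10 2-wide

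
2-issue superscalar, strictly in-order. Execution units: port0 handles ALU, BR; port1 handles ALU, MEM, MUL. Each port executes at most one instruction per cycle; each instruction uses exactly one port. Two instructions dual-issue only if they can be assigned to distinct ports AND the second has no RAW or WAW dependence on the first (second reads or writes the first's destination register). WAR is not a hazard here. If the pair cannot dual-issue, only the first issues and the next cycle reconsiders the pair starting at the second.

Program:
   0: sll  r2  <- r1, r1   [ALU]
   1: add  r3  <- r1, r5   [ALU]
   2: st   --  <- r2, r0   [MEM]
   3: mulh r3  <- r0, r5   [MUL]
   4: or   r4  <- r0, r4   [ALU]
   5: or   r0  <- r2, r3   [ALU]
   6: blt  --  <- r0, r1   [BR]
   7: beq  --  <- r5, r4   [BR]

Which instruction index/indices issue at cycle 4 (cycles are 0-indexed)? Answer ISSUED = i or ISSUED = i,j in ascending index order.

ISSUED = 6

t=0 i0&i1:sll add ; pair
t=1 i2:st ; no-port MEM/MUL
t=2 i3&i4:mulh or ; pair
t=3 i5:or ; RAW r0
t=4 i6:blt ; no-port BR/BR
t=5 i7:beq ; tail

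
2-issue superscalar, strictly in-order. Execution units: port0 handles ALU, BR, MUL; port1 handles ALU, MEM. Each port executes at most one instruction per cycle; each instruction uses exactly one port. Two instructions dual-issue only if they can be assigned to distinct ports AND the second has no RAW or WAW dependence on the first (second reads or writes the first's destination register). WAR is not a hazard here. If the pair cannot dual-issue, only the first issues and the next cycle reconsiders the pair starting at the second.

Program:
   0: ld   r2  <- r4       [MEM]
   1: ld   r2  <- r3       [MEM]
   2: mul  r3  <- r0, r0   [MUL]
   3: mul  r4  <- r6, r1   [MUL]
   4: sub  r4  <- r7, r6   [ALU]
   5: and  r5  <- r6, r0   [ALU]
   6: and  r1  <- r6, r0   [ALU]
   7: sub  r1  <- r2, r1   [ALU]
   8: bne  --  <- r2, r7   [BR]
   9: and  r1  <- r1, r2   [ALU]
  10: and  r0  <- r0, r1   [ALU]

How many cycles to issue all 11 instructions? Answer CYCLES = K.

CYCLES = 8

#0 head=0: ld.MEM i0 no-port MEM/MEM
#1 head=1: ld.MEM mul.MUL i1&i2 dual
#2 head=3: mul.MUL i3 WAW r4
#3 head=4: sub.ALU and.ALU i4&i5 dual
#4 head=6: and.ALU i6 RAW+WAW r1
#5 head=7: sub.ALU bne.BR i7&i8 dual
#6 head=9: and.ALU i9 RAW r1
#7 head=10: and.ALU i10 tail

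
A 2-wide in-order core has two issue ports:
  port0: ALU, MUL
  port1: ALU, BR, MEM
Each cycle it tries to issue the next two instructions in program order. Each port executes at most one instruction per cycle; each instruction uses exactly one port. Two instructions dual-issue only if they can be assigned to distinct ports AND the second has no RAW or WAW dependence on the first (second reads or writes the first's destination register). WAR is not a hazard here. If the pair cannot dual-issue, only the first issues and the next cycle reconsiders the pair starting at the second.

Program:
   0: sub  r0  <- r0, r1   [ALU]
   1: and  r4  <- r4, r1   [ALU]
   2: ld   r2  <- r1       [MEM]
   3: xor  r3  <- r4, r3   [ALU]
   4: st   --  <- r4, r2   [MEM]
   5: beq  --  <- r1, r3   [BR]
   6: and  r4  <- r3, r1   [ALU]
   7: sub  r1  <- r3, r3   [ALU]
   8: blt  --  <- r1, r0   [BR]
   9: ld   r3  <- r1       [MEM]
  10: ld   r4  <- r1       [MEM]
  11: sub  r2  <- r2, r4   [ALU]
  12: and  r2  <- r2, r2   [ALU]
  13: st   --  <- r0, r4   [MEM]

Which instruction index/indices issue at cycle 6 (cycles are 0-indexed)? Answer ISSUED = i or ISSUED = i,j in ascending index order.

ISSUED = 9

0. sub.ALU and.ALU @i0,i1  | dual
1. ld.MEM xor.ALU @i2,i3  | dual
2. st.MEM @i4  | no-port MEM/BR
3. beq.BR and.ALU @i5,i6  | dual
4. sub.ALU @i7  | RAW r1
5. blt.BR @i8  | no-port BR/MEM
6. ld.MEM @i9  | no-port MEM/MEM
7. ld.MEM @i10  | RAW r4
8. sub.ALU @i11  | RAW+WAW r2
9. and.ALU st.MEM @i12,i13  | dual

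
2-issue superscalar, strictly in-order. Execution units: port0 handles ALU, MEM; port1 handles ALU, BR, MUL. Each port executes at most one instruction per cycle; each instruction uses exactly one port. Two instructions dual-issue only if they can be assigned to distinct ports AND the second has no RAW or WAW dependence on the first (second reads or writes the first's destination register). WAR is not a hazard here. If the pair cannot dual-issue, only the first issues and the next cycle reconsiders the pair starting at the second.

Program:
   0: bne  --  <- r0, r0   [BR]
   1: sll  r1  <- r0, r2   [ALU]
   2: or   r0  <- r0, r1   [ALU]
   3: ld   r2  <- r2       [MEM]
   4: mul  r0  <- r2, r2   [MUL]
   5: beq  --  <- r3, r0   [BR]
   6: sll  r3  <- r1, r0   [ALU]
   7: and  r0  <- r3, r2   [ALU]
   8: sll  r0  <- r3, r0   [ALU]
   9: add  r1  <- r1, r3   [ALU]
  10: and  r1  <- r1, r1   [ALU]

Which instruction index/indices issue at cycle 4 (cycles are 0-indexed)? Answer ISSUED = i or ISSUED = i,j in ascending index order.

ISSUED = 7

#0 head=0: bne.BR sll.ALU i0,i1 pair
#1 head=2: or.ALU ld.MEM i2,i3 pair
#2 head=4: mul.MUL i4 no-port MUL/BR
#3 head=5: beq.BR sll.ALU i5,i6 pair
#4 head=7: and.ALU i7 RAW+WAW r0
#5 head=8: sll.ALU add.ALU i8,i9 pair
#6 head=10: and.ALU i10 tail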